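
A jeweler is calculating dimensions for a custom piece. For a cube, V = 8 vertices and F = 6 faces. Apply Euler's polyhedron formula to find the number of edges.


Polyhedron: cube
Euler's formula for convex polyhedra: V - E + F = 2
Given: V = 8 vertices and F = 6 faces
Solve for E:
E = V + F - 2 = 8 + 6 - 2 = 12
12 edges


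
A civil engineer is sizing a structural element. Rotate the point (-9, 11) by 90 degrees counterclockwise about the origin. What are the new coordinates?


Transformation: rotation about the origin
Original point: (-9, 11)
Rule for 90 deg counterclockwise: (x, y) -> (-y, x)
Apply: (-9, 11) -> (-11, -9)
(-11, -9)


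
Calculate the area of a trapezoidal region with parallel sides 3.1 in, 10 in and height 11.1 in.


Shape: trapezoid
Parallel sides a = 3.1 in, b = 10 in; Height h = 11.1 in
Formula: A = (a + b) * h / 2
a + b = 3.1 + 10 = 13.1
A = 13.1 * 11.1 / 2
A = 145.41 / 2
A = 72.705
72.705 in^2


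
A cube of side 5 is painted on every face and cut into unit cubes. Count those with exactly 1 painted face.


Large cube: 5 x 5 x 5, cut into unit cubes.
n = 5, so n - 2 = 3
Cubes with 1 painted face lie in the interior of each face.
A cube has 6 faces; each contributes (n - 2)^2 = 9 such cubes.
Count = 6 * 9 = 54
54 unit cubes


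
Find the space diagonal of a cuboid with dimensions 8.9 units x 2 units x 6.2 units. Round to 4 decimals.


Shape: rectangular box (space diagonal)
l = 8.9 units, w = 2 units, h = 6.2 units
Visualize: the diagonal of the base, then a right triangle with that diagonal and the height.
Formula: d = sqrt(l^2 + w^2 + h^2)
l^2 + w^2 + h^2 = 79.21 + 4 + 38.44 = 121.65
d = sqrt(121.65)
d = 11.0295
11.0295 units


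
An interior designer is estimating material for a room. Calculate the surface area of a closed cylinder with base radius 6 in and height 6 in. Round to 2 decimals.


Shape: closed cylinder
Radius r = 6 in, Height h = 6 in
Formula: SA = 2*pi*r^2 + 2*pi*r*h = 2*pi*r*(r + h)
r + h = 12
2 * r * (r + h) = 2 * 6 * 12 = 144
SA = 144 * pi
SA = 452.39
452.39 in^2


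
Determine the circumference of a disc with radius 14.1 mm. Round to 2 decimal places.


Shape: circle
Radius r = 14.1 mm
Formula: C = 2 * pi * r
C = 2 * pi * 14.1
C = 28.2 * pi
C = 88.59
88.59 mm


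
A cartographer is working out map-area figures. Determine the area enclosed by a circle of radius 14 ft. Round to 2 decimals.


Shape: circle
Radius r = 14 ft
Formula: A = pi * r^2
r^2 = 14^2 = 196
A = pi * 196
A = 615.75
615.75 ft^2


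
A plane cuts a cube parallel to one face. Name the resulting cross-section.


Solid: cube
Cutting plane: parallel to one face
Visualize the intersection of the plane with the solid's surface.
The boundary of the cut region is a square.
square


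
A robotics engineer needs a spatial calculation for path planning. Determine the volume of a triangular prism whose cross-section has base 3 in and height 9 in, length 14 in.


Shape: triangular prism
Triangle base = 3 in, triangle height = 9 in, prism length L = 14 in
Formula: V = (1/2 * b * h_tri) * L
Cross-section area = 0.5 * 3 * 9 = 13.5
V = 13.5 * 14
V = 189
189 in^3


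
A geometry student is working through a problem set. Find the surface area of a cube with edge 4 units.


Shape: cube
Side s = 4 units
A cube has 6 square faces.
Formula: SA = 6 * s^2
s^2 = 16
SA = 6 * 16
SA = 96
96 units^2


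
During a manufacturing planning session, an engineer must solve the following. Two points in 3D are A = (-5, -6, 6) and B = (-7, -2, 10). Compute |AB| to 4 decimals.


3D distance between two points
P1 = (-5, -6, 6), P2 = (-7, -2, 10)
Formula: d = sqrt((x2-x1)^2 + (y2-y1)^2 + (z2-z1)^2)
dx = -7 - -5 = -2
dy = -2 - -6 = 4
dz = 10 - 6 = 4
dx^2 + dy^2 + dz^2 = 4 + 16 + 16 = 36
d = sqrt(36)
d = 6.0
6 units


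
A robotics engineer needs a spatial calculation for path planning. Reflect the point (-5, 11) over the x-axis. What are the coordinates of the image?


Transformation: reflection
Original point: (-5, 11)
Rule for reflection over the x-axis: (x, y) -> (x, -y)
Apply: (-5, 11) -> (-5, -11)
(-5, -11)


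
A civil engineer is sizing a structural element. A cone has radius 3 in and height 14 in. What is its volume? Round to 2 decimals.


Shape: cone
Radius r = 3 in, Height h = 14 in
Formula: V = (1/3) * pi * r^2 * h
r^2 = 9
pi * r^2 * h = pi * 9 * 14 = 126 * pi
V = 126 * pi / 3
V = 131.95
131.95 in^3


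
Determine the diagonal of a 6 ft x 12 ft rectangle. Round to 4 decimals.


Shape: rectangle (diagonal via Pythagoras)
Sides: 6 ft and 12 ft
Formula: d = sqrt(l^2 + w^2)
l^2 = 36, w^2 = 144
l^2 + w^2 = 180
d = sqrt(180)
d = 13.4164
13.4164 ft


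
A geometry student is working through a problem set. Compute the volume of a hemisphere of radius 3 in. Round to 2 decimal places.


Shape: hemisphere (half of a sphere)
Radius r = 3 in
Formula: V = (1/2) * (4/3) * pi * r^3 = (2/3) * pi * r^3
r^3 = 27
(2/3) * 27 = 18
V = 18 * pi
V = 56.55
56.55 in^3


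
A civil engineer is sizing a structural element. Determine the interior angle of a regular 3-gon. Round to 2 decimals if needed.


Shape: regular triangle (3 sides)
Formula: interior angle = (n - 2) * 180 / n
(n - 2) = 1
(n - 2) * 180 = 180
angle = 180 / 3
angle = 60
60 degrees


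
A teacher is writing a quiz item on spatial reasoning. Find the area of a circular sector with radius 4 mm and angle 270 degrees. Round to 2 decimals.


Shape: circular sector
Radius r = 4 mm, Angle = 270 degrees
Formula: A = (angle/360) * pi * r^2
r^2 = 16
Fraction of circle = 270/360
A = (270/360) * pi * 16
A = 12 * pi
A = 37.7
37.7 mm^2


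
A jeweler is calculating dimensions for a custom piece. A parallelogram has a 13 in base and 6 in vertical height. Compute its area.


Shape: parallelogram
Base b = 13 in, Height h = 6 in
Formula: A = b * h
A = 13 * 6
A = 78
78 in^2


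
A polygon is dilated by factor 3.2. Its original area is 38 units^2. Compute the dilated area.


Linear scale factor k = 3.2
Original area = 38 units^2
Rule: under a linear scaling by k, areas scale by k^2.
k^2 = 3.2^2 = 10.24
New area = 38 * 10.24
New area = 389.12
389.12 units^2


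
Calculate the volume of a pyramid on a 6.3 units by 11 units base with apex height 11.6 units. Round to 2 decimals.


Shape: rectangular pyramid
Base: 6.3 units x 11 units, Height h = 11.6 units
Formula: V = (1/3) * base_area * h
base_area = 6.3 * 11 = 69.3
base_area * h = 69.3 * 11.6 = 803.88
V = 803.88 / 3
V = 267.96
267.96 units^3


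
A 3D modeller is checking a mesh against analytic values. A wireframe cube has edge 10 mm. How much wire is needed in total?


Shape: cube
Side s = 10 mm
A cube has 12 edges, all equal.
Formula: total edge length = 12 * s
Total = 12 * 10
Total = 120
120 mm


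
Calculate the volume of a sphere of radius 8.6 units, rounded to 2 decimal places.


Shape: sphere
Radius r = 8.6 units
Formula: V = (4/3) * pi * r^3
r^3 = 636.056
(4/3) * 636.056 = 848.074667
V = 848.074667 * pi
V = 2664.31
2664.31 units^3


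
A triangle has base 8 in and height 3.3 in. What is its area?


Shape: triangle
Base b = 8 in, Height h = 3.3 in
Formula: A = (1/2) * b * h
A = 0.5 * 8 * 3.3
A = 0.5 * 26.4
A = 13.2
13.2 in^2


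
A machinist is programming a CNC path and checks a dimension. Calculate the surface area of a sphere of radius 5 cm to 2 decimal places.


Shape: sphere
Radius r = 5 cm
Formula: SA = 4 * pi * r^2
r^2 = 25
SA = 4 * pi * 25
SA = 100 * pi
SA = 314.16
314.16 cm^2


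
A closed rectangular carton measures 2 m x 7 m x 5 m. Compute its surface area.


Shape: rectangular prism
l = 2 m, w = 7 m, h = 5 m
Formula: SA = 2(lw + lh + wh)
lw = 14, lh = 10, wh = 35
lw + lh + wh = 59
SA = 2 * 59
SA = 118
118 m^2


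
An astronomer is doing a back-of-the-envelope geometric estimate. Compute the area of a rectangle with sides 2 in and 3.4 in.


Shape: rectangle
Length l = 2 in, Width w = 3.4 in
Formula: A = l * w
A = 2 * 3.4
A = 6.8
6.8 in^2


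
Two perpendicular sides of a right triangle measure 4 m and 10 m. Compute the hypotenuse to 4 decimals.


Shape: right triangle
Legs a = 4 m, b = 10 m
Formula: c = sqrt(a^2 + b^2)
a^2 = 16, b^2 = 100
a^2 + b^2 = 116
c = sqrt(116)
c = 10.7703
10.7703 m


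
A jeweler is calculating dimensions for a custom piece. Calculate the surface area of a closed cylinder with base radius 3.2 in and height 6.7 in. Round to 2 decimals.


Shape: closed cylinder
Radius r = 3.2 in, Height h = 6.7 in
Formula: SA = 2*pi*r^2 + 2*pi*r*h = 2*pi*r*(r + h)
r + h = 9.9
2 * r * (r + h) = 2 * 3.2 * 9.9 = 63.36
SA = 63.36 * pi
SA = 199.05
199.05 in^2


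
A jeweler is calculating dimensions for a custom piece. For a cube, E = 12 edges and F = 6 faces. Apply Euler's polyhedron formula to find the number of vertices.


Polyhedron: cube
Euler's formula for convex polyhedra: V - E + F = 2
Given: E = 12 edges and F = 6 faces
Solve for V:
V = 2 + E - F = 2 + 12 - 6 = 8
8 vertices


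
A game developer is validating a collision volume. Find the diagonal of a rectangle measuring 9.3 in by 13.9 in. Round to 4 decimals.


Shape: rectangle (diagonal via Pythagoras)
Sides: 9.3 in and 13.9 in
Formula: d = sqrt(l^2 + w^2)
l^2 = 86.49, w^2 = 193.21
l^2 + w^2 = 279.7
d = sqrt(279.7)
d = 16.7242
16.7242 in


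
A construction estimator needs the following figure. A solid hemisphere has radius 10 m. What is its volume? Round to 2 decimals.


Shape: hemisphere (half of a sphere)
Radius r = 10 m
Formula: V = (1/2) * (4/3) * pi * r^3 = (2/3) * pi * r^3
r^3 = 1000
(2/3) * 1000 = 666.666667
V = 666.666667 * pi
V = 2094.4
2094.4 m^3


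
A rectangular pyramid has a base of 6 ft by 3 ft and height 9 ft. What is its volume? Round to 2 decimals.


Shape: rectangular pyramid
Base: 6 ft x 3 ft, Height h = 9 ft
Formula: V = (1/3) * base_area * h
base_area = 6 * 3 = 18
base_area * h = 18 * 9 = 162
V = 162 / 3
V = 54
54 ft^3


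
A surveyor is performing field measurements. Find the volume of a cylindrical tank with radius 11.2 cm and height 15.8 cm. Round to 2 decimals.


Shape: cylinder
Radius r = 11.2 cm, Height h = 15.8 cm
Formula: V = pi * r^2 * h
r^2 = 125.44
V = pi * 125.44 * 15.8
V = 1981.952 * pi
V = 6226.49
6226.49 cm^3


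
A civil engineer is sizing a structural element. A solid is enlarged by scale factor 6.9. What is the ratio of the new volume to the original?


Linear scale factor k = 6.9
Rule: under a linear scaling by k, volumes scale by k^3.
k^3 = 6.9 * 6.9 * 6.9
k^3 = 47.61 * 6.9
k^3 = 328.509
Volume scales by a factor of 328.509.
328.509 (dimensionless)


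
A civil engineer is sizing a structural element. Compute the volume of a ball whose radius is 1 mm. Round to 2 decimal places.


Shape: sphere
Radius r = 1 mm
Formula: V = (4/3) * pi * r^3
r^3 = 1
(4/3) * 1 = 1.333333
V = 1.333333 * pi
V = 4.19
4.19 mm^3


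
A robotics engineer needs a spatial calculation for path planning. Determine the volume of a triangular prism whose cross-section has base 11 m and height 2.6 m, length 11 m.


Shape: triangular prism
Triangle base = 11 m, triangle height = 2.6 m, prism length L = 11 m
Formula: V = (1/2 * b * h_tri) * L
Cross-section area = 0.5 * 11 * 2.6 = 14.3
V = 14.3 * 11
V = 157.3
157.3 m^3


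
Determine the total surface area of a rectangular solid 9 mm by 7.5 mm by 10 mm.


Shape: rectangular prism
l = 9 mm, w = 7.5 mm, h = 10 mm
Formula: SA = 2(lw + lh + wh)
lw = 67.5, lh = 90, wh = 75
lw + lh + wh = 232.5
SA = 2 * 232.5
SA = 465
465 mm^2


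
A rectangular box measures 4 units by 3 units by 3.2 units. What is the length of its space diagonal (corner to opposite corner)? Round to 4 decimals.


Shape: rectangular box (space diagonal)
l = 4 units, w = 3 units, h = 3.2 units
Visualize: the diagonal of the base, then a right triangle with that diagonal and the height.
Formula: d = sqrt(l^2 + w^2 + h^2)
l^2 + w^2 + h^2 = 16 + 9 + 10.24 = 35.24
d = sqrt(35.24)
d = 5.9363
5.9363 units


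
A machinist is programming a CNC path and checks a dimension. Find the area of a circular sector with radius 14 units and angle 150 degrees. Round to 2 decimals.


Shape: circular sector
Radius r = 14 units, Angle = 150 degrees
Formula: A = (angle/360) * pi * r^2
r^2 = 196
Fraction of circle = 150/360
A = (150/360) * pi * 196
A = 81.666667 * pi
A = 256.56
256.56 units^2


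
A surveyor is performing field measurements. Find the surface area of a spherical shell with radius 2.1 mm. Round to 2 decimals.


Shape: sphere
Radius r = 2.1 mm
Formula: SA = 4 * pi * r^2
r^2 = 4.41
SA = 4 * pi * 4.41
SA = 17.64 * pi
SA = 55.42
55.42 mm^2


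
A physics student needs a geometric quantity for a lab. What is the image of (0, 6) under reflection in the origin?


Transformation: reflection
Original point: (0, 6)
Rule for reflection through the origin: (x, y) -> (-x, -y)
Apply: (0, 6) -> (0, -6)
(0, -6)


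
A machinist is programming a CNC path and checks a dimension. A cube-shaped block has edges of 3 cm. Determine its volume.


Shape: cube
Side s = 3 cm
Formula: V = s^3
V = 3 * 3 * 3
V = 9 * 3
V = 27
27 cm^3


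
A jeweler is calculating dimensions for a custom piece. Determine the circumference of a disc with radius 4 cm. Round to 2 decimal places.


Shape: circle
Radius r = 4 cm
Formula: C = 2 * pi * r
C = 2 * pi * 4
C = 8 * pi
C = 25.13
25.13 cm


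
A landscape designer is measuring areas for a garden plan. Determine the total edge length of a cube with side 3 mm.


Shape: cube
Side s = 3 mm
A cube has 12 edges, all equal.
Formula: total edge length = 12 * s
Total = 12 * 3
Total = 36
36 mm


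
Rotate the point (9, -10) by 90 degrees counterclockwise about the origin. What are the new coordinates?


Transformation: rotation about the origin
Original point: (9, -10)
Rule for 90 deg counterclockwise: (x, y) -> (-y, x)
Apply: (9, -10) -> (10, 9)
(10, 9)


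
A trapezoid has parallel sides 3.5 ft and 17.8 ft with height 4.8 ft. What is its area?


Shape: trapezoid
Parallel sides a = 3.5 ft, b = 17.8 ft; Height h = 4.8 ft
Formula: A = (a + b) * h / 2
a + b = 3.5 + 17.8 = 21.3
A = 21.3 * 4.8 / 2
A = 102.24 / 2
A = 51.12
51.12 ft^2


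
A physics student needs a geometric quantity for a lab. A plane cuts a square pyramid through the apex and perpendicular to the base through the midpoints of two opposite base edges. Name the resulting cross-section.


Solid: square pyramid
Cutting plane: through the apex and perpendicular to the base through the midpoints of two opposite base edges
Visualize the intersection of the plane with the solid's surface.
The boundary of the cut region is a isosceles triangle.
isosceles triangle


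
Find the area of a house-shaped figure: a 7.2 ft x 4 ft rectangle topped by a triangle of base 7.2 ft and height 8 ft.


Composite shape: rectangle + triangle
Rectangle area = 7.2 * 4 = 28.8
Triangle area = 0.5 * 7.2 * 8 = 28.8
Total = 28.8 + 28.8
Total = 57.6
57.6 ft^2


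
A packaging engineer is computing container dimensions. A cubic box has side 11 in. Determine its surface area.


Shape: cube
Side s = 11 in
A cube has 6 square faces.
Formula: SA = 6 * s^2
s^2 = 121
SA = 6 * 121
SA = 726
726 in^2


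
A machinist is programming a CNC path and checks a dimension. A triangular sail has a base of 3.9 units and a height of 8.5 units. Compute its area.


Shape: triangle
Base b = 3.9 units, Height h = 8.5 units
Formula: A = (1/2) * b * h
A = 0.5 * 3.9 * 8.5
A = 0.5 * 33.15
A = 16.575
16.575 units^2


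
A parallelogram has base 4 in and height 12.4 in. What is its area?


Shape: parallelogram
Base b = 4 in, Height h = 12.4 in
Formula: A = b * h
A = 4 * 12.4
A = 49.6
49.6 in^2


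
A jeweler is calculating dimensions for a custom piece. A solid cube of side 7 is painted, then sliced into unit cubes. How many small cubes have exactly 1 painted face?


Large cube: 7 x 7 x 7, cut into unit cubes.
n = 7, so n - 2 = 5
Cubes with 1 painted face lie in the interior of each face.
A cube has 6 faces; each contributes (n - 2)^2 = 25 such cubes.
Count = 6 * 25 = 150
150 unit cubes


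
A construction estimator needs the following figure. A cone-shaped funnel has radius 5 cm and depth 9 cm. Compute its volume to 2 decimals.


Shape: cone
Radius r = 5 cm, Height h = 9 cm
Formula: V = (1/3) * pi * r^2 * h
r^2 = 25
pi * r^2 * h = pi * 25 * 9 = 225 * pi
V = 225 * pi / 3
V = 235.62
235.62 cm^3


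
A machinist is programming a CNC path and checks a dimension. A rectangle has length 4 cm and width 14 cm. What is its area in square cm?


Shape: rectangle
Length l = 4 cm, Width w = 14 cm
Formula: A = l * w
A = 4 * 14
A = 56
56 cm^2


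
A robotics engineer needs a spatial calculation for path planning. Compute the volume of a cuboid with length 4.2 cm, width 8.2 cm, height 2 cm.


Shape: rectangular prism
l = 4.2 cm, w = 8.2 cm, h = 2 cm
Formula: V = l * w * h
V = 4.2 * 8.2 * 2
V = 34.44 * 2
V = 68.88
68.88 cm^3


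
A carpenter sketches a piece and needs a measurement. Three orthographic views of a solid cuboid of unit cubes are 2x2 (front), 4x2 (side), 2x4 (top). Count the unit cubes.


Orthographic views of a solid rectangular block:
Front view 2 x 2 -> length = 2, height = 2
Side view 4 x 2 -> width = 4, height = 2 (consistent)
Top view 2 x 4 -> confirms length = 2, width = 4
The block is 2 x 4 x 2.
Total unit cubes = 2 * 4 * 2 = 16
16 unit cubes


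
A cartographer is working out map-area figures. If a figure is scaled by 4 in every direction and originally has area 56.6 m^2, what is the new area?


Linear scale factor k = 4
Original area = 56.6 m^2
Rule: under a linear scaling by k, areas scale by k^2.
k^2 = 4^2 = 16
New area = 56.6 * 16
New area = 905.6
905.6 m^2


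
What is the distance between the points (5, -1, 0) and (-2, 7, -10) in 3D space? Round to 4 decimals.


3D distance between two points
P1 = (5, -1, 0), P2 = (-2, 7, -10)
Formula: d = sqrt((x2-x1)^2 + (y2-y1)^2 + (z2-z1)^2)
dx = -2 - 5 = -7
dy = 7 - -1 = 8
dz = -10 - 0 = -10
dx^2 + dy^2 + dz^2 = 49 + 64 + 100 = 213
d = sqrt(213)
d = 14.5945
14.5945 units


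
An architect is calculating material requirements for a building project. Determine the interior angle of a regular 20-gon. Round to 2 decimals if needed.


Shape: regular icosagon (20 sides)
Formula: interior angle = (n - 2) * 180 / n
(n - 2) = 18
(n - 2) * 180 = 3240
angle = 3240 / 20
angle = 162
162 degrees


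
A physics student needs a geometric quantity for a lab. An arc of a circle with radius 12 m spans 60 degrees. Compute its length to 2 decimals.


Shape: circular arc
Radius r = 12 m, Angle = 60 degrees
Formula: L = (angle/360) * 2 * pi * r
2 * pi * r = 24 * pi
L = (60/360) * 24 * pi
L = 4 * pi
L = 12.57
12.57 m


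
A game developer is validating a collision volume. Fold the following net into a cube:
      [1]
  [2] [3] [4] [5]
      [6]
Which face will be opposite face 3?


Net: cross layout. Take square 3 as the base (bottom).
Fold the four squares in the horizontal row up around 3: 2 -> left, 4 -> right, 5 wraps to the top.
Fold 1 and 6 up from 3: 1 -> back, 6 -> front.
Opposite pairs are therefore: (1, 6), (2, 4), (3, 5).
Face 3 is opposite face 5.
face 5


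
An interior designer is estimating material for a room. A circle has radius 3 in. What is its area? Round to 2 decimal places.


Shape: circle
Radius r = 3 in
Formula: A = pi * r^2
r^2 = 3^2 = 9
A = pi * 9
A = 28.27
28.27 in^2


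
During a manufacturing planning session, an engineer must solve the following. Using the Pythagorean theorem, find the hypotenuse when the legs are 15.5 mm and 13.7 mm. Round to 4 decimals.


Shape: right triangle
Legs a = 15.5 mm, b = 13.7 mm
Formula: c = sqrt(a^2 + b^2)
a^2 = 240.25, b^2 = 187.69
a^2 + b^2 = 427.94
c = sqrt(427.94)
c = 20.6867
20.6867 mm


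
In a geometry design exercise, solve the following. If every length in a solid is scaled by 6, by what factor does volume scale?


Linear scale factor k = 6
Rule: under a linear scaling by k, volumes scale by k^3.
k^3 = 6 * 6 * 6
k^3 = 36 * 6
k^3 = 216
Volume scales by a factor of 216.
216 (dimensionless)


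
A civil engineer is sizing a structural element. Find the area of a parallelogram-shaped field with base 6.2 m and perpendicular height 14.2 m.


Shape: parallelogram
Base b = 6.2 m, Height h = 14.2 m
Formula: A = b * h
A = 6.2 * 14.2
A = 88.04
88.04 m^2


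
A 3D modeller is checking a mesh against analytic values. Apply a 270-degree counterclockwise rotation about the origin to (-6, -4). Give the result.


Transformation: rotation about the origin
Original point: (-6, -4)
Rule for 270 deg counterclockwise: (x, y) -> (y, -x)
Apply: (-6, -4) -> (-4, 6)
(-4, 6)


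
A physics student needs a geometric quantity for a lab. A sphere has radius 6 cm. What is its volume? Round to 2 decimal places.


Shape: sphere
Radius r = 6 cm
Formula: V = (4/3) * pi * r^3
r^3 = 216
(4/3) * 216 = 288
V = 288 * pi
V = 904.78
904.78 cm^3


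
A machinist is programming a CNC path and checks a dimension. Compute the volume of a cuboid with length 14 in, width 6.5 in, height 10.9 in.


Shape: rectangular prism
l = 14 in, w = 6.5 in, h = 10.9 in
Formula: V = l * w * h
V = 14 * 6.5 * 10.9
V = 91 * 10.9
V = 991.9
991.9 in^3


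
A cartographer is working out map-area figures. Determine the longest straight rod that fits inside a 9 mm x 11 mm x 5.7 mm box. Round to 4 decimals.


Shape: rectangular box (space diagonal)
l = 9 mm, w = 11 mm, h = 5.7 mm
Visualize: the diagonal of the base, then a right triangle with that diagonal and the height.
Formula: d = sqrt(l^2 + w^2 + h^2)
l^2 + w^2 + h^2 = 81 + 121 + 32.49 = 234.49
d = sqrt(234.49)
d = 15.3131
15.3131 mm


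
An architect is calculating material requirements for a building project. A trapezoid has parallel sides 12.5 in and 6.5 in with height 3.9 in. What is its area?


Shape: trapezoid
Parallel sides a = 12.5 in, b = 6.5 in; Height h = 3.9 in
Formula: A = (a + b) * h / 2
a + b = 12.5 + 6.5 = 19
A = 19 * 3.9 / 2
A = 74.1 / 2
A = 37.05
37.05 in^2


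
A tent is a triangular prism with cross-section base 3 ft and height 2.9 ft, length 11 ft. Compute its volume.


Shape: triangular prism
Triangle base = 3 ft, triangle height = 2.9 ft, prism length L = 11 ft
Formula: V = (1/2 * b * h_tri) * L
Cross-section area = 0.5 * 3 * 2.9 = 4.35
V = 4.35 * 11
V = 47.85
47.85 ft^3


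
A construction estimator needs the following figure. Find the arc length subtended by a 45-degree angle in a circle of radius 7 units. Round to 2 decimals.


Shape: circular arc
Radius r = 7 units, Angle = 45 degrees
Formula: L = (angle/360) * 2 * pi * r
2 * pi * r = 14 * pi
L = (45/360) * 14 * pi
L = 1.75 * pi
L = 5.5
5.5 units


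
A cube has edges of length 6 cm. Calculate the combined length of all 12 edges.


Shape: cube
Side s = 6 cm
A cube has 12 edges, all equal.
Formula: total edge length = 12 * s
Total = 12 * 6
Total = 72
72 cm


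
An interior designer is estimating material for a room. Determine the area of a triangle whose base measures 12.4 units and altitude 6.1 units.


Shape: triangle
Base b = 12.4 units, Height h = 6.1 units
Formula: A = (1/2) * b * h
A = 0.5 * 12.4 * 6.1
A = 0.5 * 75.64
A = 37.82
37.82 units^2


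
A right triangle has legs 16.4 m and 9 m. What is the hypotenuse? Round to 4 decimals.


Shape: right triangle
Legs a = 16.4 m, b = 9 m
Formula: c = sqrt(a^2 + b^2)
a^2 = 268.96, b^2 = 81
a^2 + b^2 = 349.96
c = sqrt(349.96)
c = 18.7072
18.7072 m


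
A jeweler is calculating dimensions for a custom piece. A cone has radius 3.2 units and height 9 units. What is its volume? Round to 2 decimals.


Shape: cone
Radius r = 3.2 units, Height h = 9 units
Formula: V = (1/3) * pi * r^2 * h
r^2 = 10.24
pi * r^2 * h = pi * 10.24 * 9 = 92.16 * pi
V = 92.16 * pi / 3
V = 96.51
96.51 units^3


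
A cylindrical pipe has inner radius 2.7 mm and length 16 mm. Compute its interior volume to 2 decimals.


Shape: cylinder
Radius r = 2.7 mm, Height h = 16 mm
Formula: V = pi * r^2 * h
r^2 = 7.29
V = pi * 7.29 * 16
V = 116.64 * pi
V = 366.44
366.44 mm^3


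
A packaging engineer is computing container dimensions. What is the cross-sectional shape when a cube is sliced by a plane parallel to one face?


Solid: cube
Cutting plane: parallel to one face
Visualize the intersection of the plane with the solid's surface.
The boundary of the cut region is a square.
square


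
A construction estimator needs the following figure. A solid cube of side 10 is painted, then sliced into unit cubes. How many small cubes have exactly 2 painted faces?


Large cube: 10 x 10 x 10, cut into unit cubes.
n = 10, so n - 2 = 8
Cubes with 2 painted faces lie along the edges, excluding corners.
A cube has 12 edges; each contributes (n - 2) = 8 such cubes.
Count = 12 * 8 = 96
96 unit cubes


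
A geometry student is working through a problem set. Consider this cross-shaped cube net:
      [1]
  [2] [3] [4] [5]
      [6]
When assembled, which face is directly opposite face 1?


Net: cross layout. Take square 3 as the base (bottom).
Fold the four squares in the horizontal row up around 3: 2 -> left, 4 -> right, 5 wraps to the top.
Fold 1 and 6 up from 3: 1 -> back, 6 -> front.
Opposite pairs are therefore: (1, 6), (2, 4), (3, 5).
Face 1 is opposite face 6.
face 6


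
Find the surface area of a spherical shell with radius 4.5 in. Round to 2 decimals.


Shape: sphere
Radius r = 4.5 in
Formula: SA = 4 * pi * r^2
r^2 = 20.25
SA = 4 * pi * 20.25
SA = 81 * pi
SA = 254.47
254.47 in^2


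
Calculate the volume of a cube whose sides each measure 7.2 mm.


Shape: cube
Side s = 7.2 mm
Formula: V = s^3
V = 7.2 * 7.2 * 7.2
V = 51.84 * 7.2
V = 373.248
373.248 mm^3


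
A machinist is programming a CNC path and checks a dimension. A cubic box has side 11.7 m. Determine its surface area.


Shape: cube
Side s = 11.7 m
A cube has 6 square faces.
Formula: SA = 6 * s^2
s^2 = 136.89
SA = 6 * 136.89
SA = 821.34
821.34 m^2


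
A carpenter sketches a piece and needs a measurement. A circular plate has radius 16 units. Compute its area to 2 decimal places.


Shape: circle
Radius r = 16 units
Formula: A = pi * r^2
r^2 = 16^2 = 256
A = pi * 256
A = 804.25
804.25 units^2


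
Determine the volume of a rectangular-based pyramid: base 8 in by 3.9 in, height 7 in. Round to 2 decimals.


Shape: rectangular pyramid
Base: 8 in x 3.9 in, Height h = 7 in
Formula: V = (1/3) * base_area * h
base_area = 8 * 3.9 = 31.2
base_area * h = 31.2 * 7 = 218.4
V = 218.4 / 3
V = 72.8
72.8 in^3


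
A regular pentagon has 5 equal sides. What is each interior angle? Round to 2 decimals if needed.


Shape: regular pentagon (5 sides)
Formula: interior angle = (n - 2) * 180 / n
(n - 2) = 3
(n - 2) * 180 = 540
angle = 540 / 5
angle = 108
108 degrees


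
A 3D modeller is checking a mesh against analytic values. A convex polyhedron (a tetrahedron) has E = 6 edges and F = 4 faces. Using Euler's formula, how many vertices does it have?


Polyhedron: tetrahedron
Euler's formula for convex polyhedra: V - E + F = 2
Given: E = 6 edges and F = 4 faces
Solve for V:
V = 2 + E - F = 2 + 6 - 4 = 4
4 vertices


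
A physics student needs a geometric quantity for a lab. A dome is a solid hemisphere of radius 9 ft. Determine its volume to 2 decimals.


Shape: hemisphere (half of a sphere)
Radius r = 9 ft
Formula: V = (1/2) * (4/3) * pi * r^3 = (2/3) * pi * r^3
r^3 = 729
(2/3) * 729 = 486
V = 486 * pi
V = 1526.81
1526.81 ft^3


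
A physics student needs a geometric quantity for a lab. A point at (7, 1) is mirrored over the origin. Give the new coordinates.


Transformation: reflection
Original point: (7, 1)
Rule for reflection through the origin: (x, y) -> (-x, -y)
Apply: (7, 1) -> (-7, -1)
(-7, -1)


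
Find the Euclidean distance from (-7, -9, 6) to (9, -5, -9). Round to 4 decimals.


3D distance between two points
P1 = (-7, -9, 6), P2 = (9, -5, -9)
Formula: d = sqrt((x2-x1)^2 + (y2-y1)^2 + (z2-z1)^2)
dx = 9 - -7 = 16
dy = -5 - -9 = 4
dz = -9 - 6 = -15
dx^2 + dy^2 + dz^2 = 256 + 16 + 225 = 497
d = sqrt(497)
d = 22.2935
22.2935 units


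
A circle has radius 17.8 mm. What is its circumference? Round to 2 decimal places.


Shape: circle
Radius r = 17.8 mm
Formula: C = 2 * pi * r
C = 2 * pi * 17.8
C = 35.6 * pi
C = 111.84
111.84 mm


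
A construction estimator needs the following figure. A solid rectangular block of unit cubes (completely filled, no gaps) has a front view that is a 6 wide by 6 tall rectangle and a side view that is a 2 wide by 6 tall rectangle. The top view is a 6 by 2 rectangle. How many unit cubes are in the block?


Orthographic views of a solid rectangular block:
Front view 6 x 6 -> length = 6, height = 6
Side view 2 x 6 -> width = 2, height = 6 (consistent)
Top view 6 x 2 -> confirms length = 6, width = 2
The block is 6 x 2 x 6.
Total unit cubes = 6 * 2 * 6 = 72
72 unit cubes


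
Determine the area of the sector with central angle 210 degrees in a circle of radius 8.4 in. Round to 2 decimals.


Shape: circular sector
Radius r = 8.4 in, Angle = 210 degrees
Formula: A = (angle/360) * pi * r^2
r^2 = 70.56
Fraction of circle = 210/360
A = (210/360) * pi * 70.56
A = 41.16 * pi
A = 129.31
129.31 in^2


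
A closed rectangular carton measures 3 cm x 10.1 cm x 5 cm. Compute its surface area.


Shape: rectangular prism
l = 3 cm, w = 10.1 cm, h = 5 cm
Formula: SA = 2(lw + lh + wh)
lw = 30.3, lh = 15, wh = 50.5
lw + lh + wh = 95.8
SA = 2 * 95.8
SA = 191.6
191.6 cm^2


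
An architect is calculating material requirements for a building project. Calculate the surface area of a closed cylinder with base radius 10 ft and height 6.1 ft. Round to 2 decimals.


Shape: closed cylinder
Radius r = 10 ft, Height h = 6.1 ft
Formula: SA = 2*pi*r^2 + 2*pi*r*h = 2*pi*r*(r + h)
r + h = 16.1
2 * r * (r + h) = 2 * 10 * 16.1 = 322
SA = 322 * pi
SA = 1011.59
1011.59 ft^2


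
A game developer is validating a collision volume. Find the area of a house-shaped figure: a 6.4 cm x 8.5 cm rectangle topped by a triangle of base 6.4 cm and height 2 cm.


Composite shape: rectangle + triangle
Rectangle area = 6.4 * 8.5 = 54.4
Triangle area = 0.5 * 6.4 * 2 = 6.4
Total = 54.4 + 6.4
Total = 60.8
60.8 cm^2


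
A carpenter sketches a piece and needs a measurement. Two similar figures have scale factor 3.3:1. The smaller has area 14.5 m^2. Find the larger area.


Linear scale factor k = 3.3
Original area = 14.5 m^2
Rule: under a linear scaling by k, areas scale by k^2.
k^2 = 3.3^2 = 10.89
New area = 14.5 * 10.89
New area = 157.905
157.905 m^2


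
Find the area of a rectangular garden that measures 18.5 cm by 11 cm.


Shape: rectangle
Length l = 18.5 cm, Width w = 11 cm
Formula: A = l * w
A = 18.5 * 11
A = 203.5
203.5 cm^2


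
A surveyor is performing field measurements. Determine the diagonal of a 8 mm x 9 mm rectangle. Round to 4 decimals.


Shape: rectangle (diagonal via Pythagoras)
Sides: 8 mm and 9 mm
Formula: d = sqrt(l^2 + w^2)
l^2 = 64, w^2 = 81
l^2 + w^2 = 145
d = sqrt(145)
d = 12.0416
12.0416 mm


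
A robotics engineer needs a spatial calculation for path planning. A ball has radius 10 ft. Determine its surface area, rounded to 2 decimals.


Shape: sphere
Radius r = 10 ft
Formula: SA = 4 * pi * r^2
r^2 = 100
SA = 4 * pi * 100
SA = 400 * pi
SA = 1256.64
1256.64 ft^2


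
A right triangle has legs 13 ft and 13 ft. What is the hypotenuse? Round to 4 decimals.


Shape: right triangle
Legs a = 13 ft, b = 13 ft
Formula: c = sqrt(a^2 + b^2)
a^2 = 169, b^2 = 169
a^2 + b^2 = 338
c = sqrt(338)
c = 18.3848
18.3848 ft


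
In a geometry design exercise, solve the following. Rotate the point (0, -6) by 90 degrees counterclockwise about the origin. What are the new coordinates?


Transformation: rotation about the origin
Original point: (0, -6)
Rule for 90 deg counterclockwise: (x, y) -> (-y, x)
Apply: (0, -6) -> (6, 0)
(6, 0)


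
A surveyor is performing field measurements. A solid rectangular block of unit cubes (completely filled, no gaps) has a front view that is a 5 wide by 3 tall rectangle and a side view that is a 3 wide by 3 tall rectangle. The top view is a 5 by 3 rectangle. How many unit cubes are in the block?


Orthographic views of a solid rectangular block:
Front view 5 x 3 -> length = 5, height = 3
Side view 3 x 3 -> width = 3, height = 3 (consistent)
Top view 5 x 3 -> confirms length = 5, width = 3
The block is 5 x 3 x 3.
Total unit cubes = 5 * 3 * 3 = 45
45 unit cubes


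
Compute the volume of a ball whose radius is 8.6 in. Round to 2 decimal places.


Shape: sphere
Radius r = 8.6 in
Formula: V = (4/3) * pi * r^3
r^3 = 636.056
(4/3) * 636.056 = 848.074667
V = 848.074667 * pi
V = 2664.31
2664.31 in^3


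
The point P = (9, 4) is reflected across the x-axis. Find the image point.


Transformation: reflection
Original point: (9, 4)
Rule for reflection over the x-axis: (x, y) -> (x, -y)
Apply: (9, 4) -> (9, -4)
(9, -4)


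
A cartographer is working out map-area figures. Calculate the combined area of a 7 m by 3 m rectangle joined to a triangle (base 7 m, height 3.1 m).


Composite shape: rectangle + triangle
Rectangle area = 7 * 3 = 21
Triangle area = 0.5 * 7 * 3.1 = 10.85
Total = 21 + 10.85
Total = 31.85
31.85 m^2


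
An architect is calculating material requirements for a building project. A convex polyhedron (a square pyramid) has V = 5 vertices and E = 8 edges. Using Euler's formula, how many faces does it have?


Polyhedron: square pyramid
Euler's formula for convex polyhedra: V - E + F = 2
Given: V = 5 vertices and E = 8 edges
Solve for F:
F = 2 + E - V = 2 + 8 - 5 = 5
5 faces


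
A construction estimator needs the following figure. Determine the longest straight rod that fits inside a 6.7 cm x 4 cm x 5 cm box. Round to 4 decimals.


Shape: rectangular box (space diagonal)
l = 6.7 cm, w = 4 cm, h = 5 cm
Visualize: the diagonal of the base, then a right triangle with that diagonal and the height.
Formula: d = sqrt(l^2 + w^2 + h^2)
l^2 + w^2 + h^2 = 44.89 + 16 + 25 = 85.89
d = sqrt(85.89)
d = 9.2677
9.2677 cm


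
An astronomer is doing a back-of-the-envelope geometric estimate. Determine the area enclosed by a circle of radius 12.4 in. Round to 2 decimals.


Shape: circle
Radius r = 12.4 in
Formula: A = pi * r^2
r^2 = 12.4^2 = 153.76
A = pi * 153.76
A = 483.05
483.05 in^2


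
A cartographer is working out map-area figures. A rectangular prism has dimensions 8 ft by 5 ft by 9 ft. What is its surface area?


Shape: rectangular prism
l = 8 ft, w = 5 ft, h = 9 ft
Formula: SA = 2(lw + lh + wh)
lw = 40, lh = 72, wh = 45
lw + lh + wh = 157
SA = 2 * 157
SA = 314
314 ft^2


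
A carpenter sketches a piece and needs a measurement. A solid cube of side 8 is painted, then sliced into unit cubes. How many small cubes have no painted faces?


Large cube: 8 x 8 x 8, cut into unit cubes.
n = 8, so n - 2 = 6
Unpainted cubes form the interior (n - 2)^3 block.
(n - 2)^3 = 6^3 = 216
216 unit cubes


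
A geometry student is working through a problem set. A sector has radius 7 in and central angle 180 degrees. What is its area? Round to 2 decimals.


Shape: circular sector
Radius r = 7 in, Angle = 180 degrees
Formula: A = (angle/360) * pi * r^2
r^2 = 49
Fraction of circle = 180/360
A = (180/360) * pi * 49
A = 24.5 * pi
A = 76.97
76.97 in^2


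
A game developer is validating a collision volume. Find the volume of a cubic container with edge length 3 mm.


Shape: cube
Side s = 3 mm
Formula: V = s^3
V = 3 * 3 * 3
V = 9 * 3
V = 27
27 mm^3


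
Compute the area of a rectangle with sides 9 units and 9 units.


Shape: rectangle
Length l = 9 units, Width w = 9 units
Formula: A = l * w
A = 9 * 9
A = 81
81 units^2


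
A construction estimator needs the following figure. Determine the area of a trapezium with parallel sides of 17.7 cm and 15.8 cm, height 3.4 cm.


Shape: trapezoid
Parallel sides a = 17.7 cm, b = 15.8 cm; Height h = 3.4 cm
Formula: A = (a + b) * h / 2
a + b = 17.7 + 15.8 = 33.5
A = 33.5 * 3.4 / 2
A = 113.9 / 2
A = 56.95
56.95 cm^2


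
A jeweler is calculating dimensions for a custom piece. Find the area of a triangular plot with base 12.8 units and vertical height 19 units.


Shape: triangle
Base b = 12.8 units, Height h = 19 units
Formula: A = (1/2) * b * h
A = 0.5 * 12.8 * 19
A = 0.5 * 243.2
A = 121.6
121.6 units^2


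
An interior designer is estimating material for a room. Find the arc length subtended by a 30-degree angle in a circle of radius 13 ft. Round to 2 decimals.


Shape: circular arc
Radius r = 13 ft, Angle = 30 degrees
Formula: L = (angle/360) * 2 * pi * r
2 * pi * r = 26 * pi
L = (30/360) * 26 * pi
L = 2.166667 * pi
L = 6.81
6.81 ft


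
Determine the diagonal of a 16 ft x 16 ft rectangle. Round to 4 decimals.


Shape: rectangle (diagonal via Pythagoras)
Sides: 16 ft and 16 ft
Formula: d = sqrt(l^2 + w^2)
l^2 = 256, w^2 = 256
l^2 + w^2 = 512
d = sqrt(512)
d = 22.6274
22.6274 ft


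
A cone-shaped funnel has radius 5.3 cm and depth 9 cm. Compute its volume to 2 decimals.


Shape: cone
Radius r = 5.3 cm, Height h = 9 cm
Formula: V = (1/3) * pi * r^2 * h
r^2 = 28.09
pi * r^2 * h = pi * 28.09 * 9 = 252.81 * pi
V = 252.81 * pi / 3
V = 264.74
264.74 cm^3


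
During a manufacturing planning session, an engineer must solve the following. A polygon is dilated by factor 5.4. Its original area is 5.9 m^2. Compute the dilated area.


Linear scale factor k = 5.4
Original area = 5.9 m^2
Rule: under a linear scaling by k, areas scale by k^2.
k^2 = 5.4^2 = 29.16
New area = 5.9 * 29.16
New area = 172.044
172.044 m^2


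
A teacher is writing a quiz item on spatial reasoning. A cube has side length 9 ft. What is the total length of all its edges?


Shape: cube
Side s = 9 ft
A cube has 12 edges, all equal.
Formula: total edge length = 12 * s
Total = 12 * 9
Total = 108
108 ft


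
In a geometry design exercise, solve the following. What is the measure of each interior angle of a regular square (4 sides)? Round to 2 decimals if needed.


Shape: regular square (4 sides)
Formula: interior angle = (n - 2) * 180 / n
(n - 2) = 2
(n - 2) * 180 = 360
angle = 360 / 4
angle = 90
90 degrees


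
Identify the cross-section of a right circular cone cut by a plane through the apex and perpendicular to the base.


Solid: right circular cone
Cutting plane: through the apex and perpendicular to the base
Visualize the intersection of the plane with the solid's surface.
The boundary of the cut region is a isosceles triangle.
isosceles triangle


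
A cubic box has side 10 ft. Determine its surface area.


Shape: cube
Side s = 10 ft
A cube has 6 square faces.
Formula: SA = 6 * s^2
s^2 = 100
SA = 6 * 100
SA = 600
600 ft^2


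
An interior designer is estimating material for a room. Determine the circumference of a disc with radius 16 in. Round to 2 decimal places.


Shape: circle
Radius r = 16 in
Formula: C = 2 * pi * r
C = 2 * pi * 16
C = 32 * pi
C = 100.53
100.53 in


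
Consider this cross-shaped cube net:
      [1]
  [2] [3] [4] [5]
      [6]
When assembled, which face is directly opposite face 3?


Net: cross layout. Take square 3 as the base (bottom).
Fold the four squares in the horizontal row up around 3: 2 -> left, 4 -> right, 5 wraps to the top.
Fold 1 and 6 up from 3: 1 -> back, 6 -> front.
Opposite pairs are therefore: (1, 6), (2, 4), (3, 5).
Face 3 is opposite face 5.
face 5


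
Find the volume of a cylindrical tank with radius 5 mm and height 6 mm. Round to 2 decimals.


Shape: cylinder
Radius r = 5 mm, Height h = 6 mm
Formula: V = pi * r^2 * h
r^2 = 25
V = pi * 25 * 6
V = 150 * pi
V = 471.24
471.24 mm^3


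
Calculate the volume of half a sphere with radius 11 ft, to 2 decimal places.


Shape: hemisphere (half of a sphere)
Radius r = 11 ft
Formula: V = (1/2) * (4/3) * pi * r^3 = (2/3) * pi * r^3
r^3 = 1331
(2/3) * 1331 = 887.333333
V = 887.333333 * pi
V = 2787.64
2787.64 ft^3
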